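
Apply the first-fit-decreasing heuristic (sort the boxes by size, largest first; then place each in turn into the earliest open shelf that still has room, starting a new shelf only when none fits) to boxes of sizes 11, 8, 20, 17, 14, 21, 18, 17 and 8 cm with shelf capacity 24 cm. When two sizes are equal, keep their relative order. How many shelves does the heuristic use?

7

Sorted descending: 21, 20, 18, 17, 17, 14, 11, 8, 8.
  21 → shelf 1 (new)  [load 21/24]
  20 → shelf 2 (new)  [load 20/24]
  18 → shelf 3 (new)  [load 18/24]
  17 → shelf 4 (new)  [load 17/24]
  17 → shelf 5 (new)  [load 17/24]
  14 → shelf 6 (new)  [load 14/24]
  11 → shelf 7 (new)  [load 11/24]
  8 → shelf 6  [load 22/24]
  8 → shelf 7  [load 19/24]
7 shelves opened.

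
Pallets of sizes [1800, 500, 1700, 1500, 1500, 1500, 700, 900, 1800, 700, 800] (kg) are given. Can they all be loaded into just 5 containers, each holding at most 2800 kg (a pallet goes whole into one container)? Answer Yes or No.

No

Total = 13400 kg; ⌈13400/2800⌉ = 5.
6 pallets each exceed half the capacity and cannot share a container, forcing at least 6 containers.
At least 6 containers are required, but only 5 are allowed.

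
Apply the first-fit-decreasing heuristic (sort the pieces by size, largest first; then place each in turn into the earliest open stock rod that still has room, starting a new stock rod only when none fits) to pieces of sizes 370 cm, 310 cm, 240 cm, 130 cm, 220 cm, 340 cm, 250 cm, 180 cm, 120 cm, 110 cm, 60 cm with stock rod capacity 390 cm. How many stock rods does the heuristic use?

Sorted descending: 370, 340, 310, 250, 240, 220, 180, 130, 120, 110, 60.
  370 → stock rod 1 (new)  [load 370/390]
  340 → stock rod 2 (new)  [load 340/390]
  310 → stock rod 3 (new)  [load 310/390]
  250 → stock rod 4 (new)  [load 250/390]
  240 → stock rod 5 (new)  [load 240/390]
  220 → stock rod 6 (new)  [load 220/390]
  180 → stock rod 7 (new)  [load 180/390]
  130 → stock rod 4  [load 380/390]
  120 → stock rod 5  [load 360/390]
  110 → stock rod 6  [load 330/390]
  60 → stock rod 3  [load 370/390]
7 stock rods opened.

7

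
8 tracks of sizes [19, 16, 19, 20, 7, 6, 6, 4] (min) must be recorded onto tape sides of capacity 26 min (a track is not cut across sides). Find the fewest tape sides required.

4

Total = 20 + 19 + 19 + 16 + 7 + 6 + 6 + 4 = 97 min.
Lower bound: ⌈97/26⌉ = 4 tape sides.
A packing using 4 tape sides:
  side 1: 20 + 6 = 26
  side 2: 19 + 7 = 26
  side 3: 19 + 6 = 25
  side 4: 16 + 4 = 20
This matches the lower bound, so 4 is optimal.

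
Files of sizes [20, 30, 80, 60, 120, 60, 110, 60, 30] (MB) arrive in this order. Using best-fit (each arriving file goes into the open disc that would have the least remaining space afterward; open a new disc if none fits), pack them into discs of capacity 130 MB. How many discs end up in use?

5

  20 → disc 1 (new)  [load 20/130]
  30 → disc 1  [load 50/130]
  80 → disc 1  [load 130/130]
  60 → disc 2 (new)  [load 60/130]
  120 → disc 3 (new)  [load 120/130]
  60 → disc 2  [load 120/130]
  110 → disc 4 (new)  [load 110/130]
  60 → disc 5 (new)  [load 60/130]
  30 → disc 5  [load 90/130]
5 discs opened.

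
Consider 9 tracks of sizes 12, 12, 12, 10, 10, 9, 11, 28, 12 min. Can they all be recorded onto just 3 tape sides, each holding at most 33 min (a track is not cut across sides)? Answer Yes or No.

Total = 116 min; ⌈116/33⌉ = 4.
At least 4 tape sides are required, but only 3 are allowed.

No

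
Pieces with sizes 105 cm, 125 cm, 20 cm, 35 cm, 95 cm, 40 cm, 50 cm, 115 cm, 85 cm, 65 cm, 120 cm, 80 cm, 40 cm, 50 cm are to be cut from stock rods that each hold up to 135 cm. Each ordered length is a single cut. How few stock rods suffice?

9

Total = 125 + 120 + 115 + 105 + 95 + 85 + 80 + 65 + 50 + 50 + 40 + 40 + 35 + 20 = 1025 cm.
Lower bound: ⌈1025/135⌉ = 8 stock rods.
A packing using 9 stock rods:
  stock rod 1: 125 = 125
  stock rod 2: 120 = 120
  stock rod 3: 115 + 20 = 135
  stock rod 4: 105 = 105
  stock rod 5: 95 + 40 = 135
  stock rod 6: 85 + 50 = 135
  stock rod 7: 80 + 50 = 130
  stock rod 8: 65 + 40 = 105
  stock rod 9: 35 = 35
No arrangement into 8 stock rods stays within capacity, so 9 is optimal.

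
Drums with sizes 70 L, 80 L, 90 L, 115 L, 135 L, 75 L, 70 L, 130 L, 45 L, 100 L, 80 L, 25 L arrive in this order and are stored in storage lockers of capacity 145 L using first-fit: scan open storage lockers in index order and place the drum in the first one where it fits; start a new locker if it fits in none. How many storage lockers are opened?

9

  70 → locker 1 (new)  [load 70/145]
  80 → locker 2 (new)  [load 80/145]
  90 → locker 3 (new)  [load 90/145]
  115 → locker 4 (new)  [load 115/145]
  135 → locker 5 (new)  [load 135/145]
  75 → locker 1  [load 145/145]
  70 → locker 6 (new)  [load 70/145]
  130 → locker 7 (new)  [load 130/145]
  45 → locker 2  [load 125/145]
  100 → locker 8 (new)  [load 100/145]
  80 → locker 9 (new)  [load 80/145]
  25 → locker 3  [load 115/145]
9 storage lockers opened.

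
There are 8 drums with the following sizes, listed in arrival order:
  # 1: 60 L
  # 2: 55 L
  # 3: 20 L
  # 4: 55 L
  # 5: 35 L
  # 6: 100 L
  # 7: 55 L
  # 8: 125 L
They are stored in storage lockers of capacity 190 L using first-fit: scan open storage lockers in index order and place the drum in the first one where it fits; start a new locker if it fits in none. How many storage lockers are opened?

3

  60 → locker 1 (new)  [load 60/190]
  55 → locker 1  [load 115/190]
  20 → locker 1  [load 135/190]
  55 → locker 1  [load 190/190]
  35 → locker 2 (new)  [load 35/190]
  100 → locker 2  [load 135/190]
  55 → locker 2  [load 190/190]
  125 → locker 3 (new)  [load 125/190]
3 storage lockers opened.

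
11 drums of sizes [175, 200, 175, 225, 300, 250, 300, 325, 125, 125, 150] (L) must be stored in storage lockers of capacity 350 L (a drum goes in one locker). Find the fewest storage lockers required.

Total = 325 + 300 + 300 + 250 + 225 + 200 + 175 + 175 + 150 + 125 + 125 = 2350 L.
Lower bound: ⌈2350/350⌉ = 7 storage lockers.
A packing using 8 storage lockers:
  locker 1: 325 = 325
  locker 2: 300 = 300
  locker 3: 300 = 300
  locker 4: 250 = 250
  locker 5: 225 + 125 = 350
  locker 6: 200 + 150 = 350
  locker 7: 175 + 175 = 350
  locker 8: 125 = 125
No arrangement into 7 storage lockers stays within capacity, so 8 is optimal.

8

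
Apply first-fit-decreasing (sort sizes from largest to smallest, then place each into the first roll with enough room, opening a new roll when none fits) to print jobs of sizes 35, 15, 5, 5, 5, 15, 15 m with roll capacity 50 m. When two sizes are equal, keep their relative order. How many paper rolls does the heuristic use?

2

Sorted descending: 35, 15, 15, 15, 5, 5, 5.
  35 → roll 1 (new)  [load 35/50]
  15 → roll 1  [load 50/50]
  15 → roll 2 (new)  [load 15/50]
  15 → roll 2  [load 30/50]
  5 → roll 2  [load 35/50]
  5 → roll 2  [load 40/50]
  5 → roll 2  [load 45/50]
2 paper rolls opened.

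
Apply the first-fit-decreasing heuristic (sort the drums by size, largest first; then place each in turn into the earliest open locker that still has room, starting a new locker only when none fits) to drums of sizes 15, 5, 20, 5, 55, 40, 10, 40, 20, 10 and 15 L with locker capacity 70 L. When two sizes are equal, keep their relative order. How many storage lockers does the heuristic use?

Sorted descending: 55, 40, 40, 20, 20, 15, 15, 10, 10, 5, 5.
  55 → locker 1 (new)  [load 55/70]
  40 → locker 2 (new)  [load 40/70]
  40 → locker 3 (new)  [load 40/70]
  20 → locker 2  [load 60/70]
  20 → locker 3  [load 60/70]
  15 → locker 1  [load 70/70]
  15 → locker 4 (new)  [load 15/70]
  10 → locker 2  [load 70/70]
  10 → locker 3  [load 70/70]
  5 → locker 4  [load 20/70]
  5 → locker 4  [load 25/70]
4 storage lockers opened.

4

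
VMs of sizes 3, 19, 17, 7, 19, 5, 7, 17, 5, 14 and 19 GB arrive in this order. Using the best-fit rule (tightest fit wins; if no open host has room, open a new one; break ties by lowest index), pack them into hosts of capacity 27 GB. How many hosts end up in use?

  3 → host 1 (new)  [load 3/27]
  19 → host 1  [load 22/27]
  17 → host 2 (new)  [load 17/27]
  7 → host 2  [load 24/27]
  19 → host 3 (new)  [load 19/27]
  5 → host 1  [load 27/27]
  7 → host 3  [load 26/27]
  17 → host 4 (new)  [load 17/27]
  5 → host 4  [load 22/27]
  14 → host 5 (new)  [load 14/27]
  19 → host 6 (new)  [load 19/27]
6 hosts opened.

6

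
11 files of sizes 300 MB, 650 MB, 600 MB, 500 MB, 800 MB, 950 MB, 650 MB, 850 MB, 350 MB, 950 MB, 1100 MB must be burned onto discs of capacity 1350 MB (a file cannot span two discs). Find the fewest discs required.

Total = 1100 + 950 + 950 + 850 + 800 + 650 + 650 + 600 + 500 + 350 + 300 = 7700 MB.
Lower bound: ⌈7700/1350⌉ = 6 discs.
A packing using 7 discs:
  disc 1: 1100 = 1100
  disc 2: 950 + 350 = 1300
  disc 3: 950 + 300 = 1250
  disc 4: 850 + 500 = 1350
  disc 5: 800 = 800
  disc 6: 650 + 650 = 1300
  disc 7: 600 = 600
No arrangement into 6 discs stays within capacity, so 7 is optimal.

7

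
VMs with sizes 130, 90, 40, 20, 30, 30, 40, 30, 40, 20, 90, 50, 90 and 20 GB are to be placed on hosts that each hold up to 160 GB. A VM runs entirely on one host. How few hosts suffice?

5

Total = 130 + 90 + 90 + 90 + 50 + 40 + 40 + 40 + 30 + 30 + 30 + 20 + 20 + 20 = 720 GB.
Lower bound: ⌈720/160⌉ = 5 hosts.
A packing using 5 hosts:
  host 1: 130 + 30 = 160
  host 2: 90 + 50 + 20 = 160
  host 3: 90 + 40 + 30 = 160
  host 4: 90 + 40 + 30 = 160
  host 5: 40 + 20 + 20 = 80
This matches the lower bound, so 5 is optimal.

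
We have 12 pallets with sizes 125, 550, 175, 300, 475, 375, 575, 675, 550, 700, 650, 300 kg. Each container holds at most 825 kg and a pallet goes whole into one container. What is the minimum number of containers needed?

8

Total = 700 + 675 + 650 + 575 + 550 + 550 + 475 + 375 + 300 + 300 + 175 + 125 = 5450 kg.
Lower bound: ⌈5450/825⌉ = 7 containers.
A packing using 8 containers:
  container 1: 700 + 125 = 825
  container 2: 675 = 675
  container 3: 650 + 175 = 825
  container 4: 575 = 575
  container 5: 550 = 550
  container 6: 550 = 550
  container 7: 475 + 300 = 775
  container 8: 375 + 300 = 675
No arrangement into 7 containers stays within capacity, so 8 is optimal.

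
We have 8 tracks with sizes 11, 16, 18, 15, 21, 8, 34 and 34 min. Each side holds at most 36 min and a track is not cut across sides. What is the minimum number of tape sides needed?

5

Total = 34 + 34 + 21 + 18 + 16 + 15 + 11 + 8 = 157 min.
Lower bound: ⌈157/36⌉ = 5 tape sides.
A packing using 5 tape sides:
  side 1: 34 = 34
  side 2: 34 = 34
  side 3: 21 + 15 = 36
  side 4: 18 + 16 = 34
  side 5: 11 + 8 = 19
This matches the lower bound, so 5 is optimal.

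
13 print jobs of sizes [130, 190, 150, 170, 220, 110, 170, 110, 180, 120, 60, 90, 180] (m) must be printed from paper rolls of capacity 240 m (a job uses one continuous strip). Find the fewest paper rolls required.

Total = 220 + 190 + 180 + 180 + 170 + 170 + 150 + 130 + 120 + 110 + 110 + 90 + 60 = 1880 m.
Lower bound: ⌈1880/240⌉ = 8 paper rolls.
A packing using 9 paper rolls:
  roll 1: 220 = 220
  roll 2: 190 = 190
  roll 3: 180 + 60 = 240
  roll 4: 180 = 180
  roll 5: 170 = 170
  roll 6: 170 = 170
  roll 7: 150 + 90 = 240
  roll 8: 130 + 110 = 240
  roll 9: 120 + 110 = 230
No arrangement into 8 paper rolls stays within capacity, so 9 is optimal.

9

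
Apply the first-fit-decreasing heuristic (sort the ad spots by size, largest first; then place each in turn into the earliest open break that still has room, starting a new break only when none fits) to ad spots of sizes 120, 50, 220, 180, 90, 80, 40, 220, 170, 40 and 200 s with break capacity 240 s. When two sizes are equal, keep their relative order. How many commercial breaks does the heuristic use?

7

Sorted descending: 220, 220, 200, 180, 170, 120, 90, 80, 50, 40, 40.
  220 → break 1 (new)  [load 220/240]
  220 → break 2 (new)  [load 220/240]
  200 → break 3 (new)  [load 200/240]
  180 → break 4 (new)  [load 180/240]
  170 → break 5 (new)  [load 170/240]
  120 → break 6 (new)  [load 120/240]
  90 → break 6  [load 210/240]
  80 → break 7 (new)  [load 80/240]
  50 → break 4  [load 230/240]
  40 → break 3  [load 240/240]
  40 → break 5  [load 210/240]
7 commercial breaks opened.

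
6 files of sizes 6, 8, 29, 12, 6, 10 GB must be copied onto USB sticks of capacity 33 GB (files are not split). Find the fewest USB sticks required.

Total = 29 + 12 + 10 + 8 + 6 + 6 = 71 GB.
Lower bound: ⌈71/33⌉ = 3 USB sticks.
A packing using 3 USB sticks:
  USB stick 1: 29 = 29
  USB stick 2: 12 + 10 + 8 = 30
  USB stick 3: 6 + 6 = 12
This matches the lower bound, so 3 is optimal.

3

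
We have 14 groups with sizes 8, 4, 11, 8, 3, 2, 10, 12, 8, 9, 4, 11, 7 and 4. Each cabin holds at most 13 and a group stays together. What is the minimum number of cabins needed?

Total = 12 + 11 + 11 + 10 + 9 + 8 + 8 + 8 + 7 + 4 + 4 + 4 + 3 + 2 = 101.
Lower bound: ⌈101/13⌉ = 8 cabins.
Also, 9 groups each exceed 13/2, and no two of those can share a cabin, so at least 9 cabins are needed.
A packing using 9 cabins:
  cabin 1: 12 = 12
  cabin 2: 11 + 2 = 13
  cabin 3: 11 = 11
  cabin 4: 10 + 3 = 13
  cabin 5: 9 + 4 = 13
  cabin 6: 8 + 4 = 12
  cabin 7: 8 + 4 = 12
  cabin 8: 8 = 8
  cabin 9: 7 = 7
This matches the lower bound, so 9 is optimal.

9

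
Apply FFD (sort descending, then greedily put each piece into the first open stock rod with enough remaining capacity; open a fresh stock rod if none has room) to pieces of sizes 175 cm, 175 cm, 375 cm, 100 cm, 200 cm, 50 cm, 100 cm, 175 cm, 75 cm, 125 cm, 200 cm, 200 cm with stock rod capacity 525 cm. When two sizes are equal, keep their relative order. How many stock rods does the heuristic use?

Sorted descending: 375, 200, 200, 200, 175, 175, 175, 125, 100, 100, 75, 50.
  375 → stock rod 1 (new)  [load 375/525]
  200 → stock rod 2 (new)  [load 200/525]
  200 → stock rod 2  [load 400/525]
  200 → stock rod 3 (new)  [load 200/525]
  175 → stock rod 3  [load 375/525]
  175 → stock rod 4 (new)  [load 175/525]
  175 → stock rod 4  [load 350/525]
  125 → stock rod 1  [load 500/525]
  100 → stock rod 2  [load 500/525]
  100 → stock rod 3  [load 475/525]
  75 → stock rod 4  [load 425/525]
  50 → stock rod 3  [load 525/525]
4 stock rods opened.

4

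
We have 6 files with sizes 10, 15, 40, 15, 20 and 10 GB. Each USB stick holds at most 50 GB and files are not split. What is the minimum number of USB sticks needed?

Total = 40 + 20 + 15 + 15 + 10 + 10 = 110 GB.
Lower bound: ⌈110/50⌉ = 3 USB sticks.
A packing using 3 USB sticks:
  USB stick 1: 40 + 10 = 50
  USB stick 2: 20 + 15 + 15 = 50
  USB stick 3: 10 = 10
This matches the lower bound, so 3 is optimal.

3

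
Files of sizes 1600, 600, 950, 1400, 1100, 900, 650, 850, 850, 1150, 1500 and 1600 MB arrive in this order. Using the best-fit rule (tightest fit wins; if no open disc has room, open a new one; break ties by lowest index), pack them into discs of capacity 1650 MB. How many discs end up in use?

10

  1600 → disc 1 (new)  [load 1600/1650]
  600 → disc 2 (new)  [load 600/1650]
  950 → disc 2  [load 1550/1650]
  1400 → disc 3 (new)  [load 1400/1650]
  1100 → disc 4 (new)  [load 1100/1650]
  900 → disc 5 (new)  [load 900/1650]
  650 → disc 5  [load 1550/1650]
  850 → disc 6 (new)  [load 850/1650]
  850 → disc 7 (new)  [load 850/1650]
  1150 → disc 8 (new)  [load 1150/1650]
  1500 → disc 9 (new)  [load 1500/1650]
  1600 → disc 10 (new)  [load 1600/1650]
10 discs opened.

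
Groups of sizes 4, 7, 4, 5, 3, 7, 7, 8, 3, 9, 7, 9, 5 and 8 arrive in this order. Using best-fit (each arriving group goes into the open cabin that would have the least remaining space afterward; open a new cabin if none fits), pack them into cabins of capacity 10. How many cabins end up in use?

10

  4 → cabin 1 (new)  [load 4/10]
  7 → cabin 2 (new)  [load 7/10]
  4 → cabin 1  [load 8/10]
  5 → cabin 3 (new)  [load 5/10]
  3 → cabin 2  [load 10/10]
  7 → cabin 4 (new)  [load 7/10]
  7 → cabin 5 (new)  [load 7/10]
  8 → cabin 6 (new)  [load 8/10]
  3 → cabin 4  [load 10/10]
  9 → cabin 7 (new)  [load 9/10]
  7 → cabin 8 (new)  [load 7/10]
  9 → cabin 9 (new)  [load 9/10]
  5 → cabin 3  [load 10/10]
  8 → cabin 10 (new)  [load 8/10]
10 cabins opened.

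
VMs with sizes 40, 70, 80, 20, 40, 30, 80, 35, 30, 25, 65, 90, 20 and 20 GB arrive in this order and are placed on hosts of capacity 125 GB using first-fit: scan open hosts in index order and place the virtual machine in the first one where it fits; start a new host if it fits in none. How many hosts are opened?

  40 → host 1 (new)  [load 40/125]
  70 → host 1  [load 110/125]
  80 → host 2 (new)  [load 80/125]
  20 → host 2  [load 100/125]
  40 → host 3 (new)  [load 40/125]
  30 → host 3  [load 70/125]
  80 → host 4 (new)  [load 80/125]
  35 → host 3  [load 105/125]
  30 → host 4  [load 110/125]
  25 → host 2  [load 125/125]
  65 → host 5 (new)  [load 65/125]
  90 → host 6 (new)  [load 90/125]
  20 → host 3  [load 125/125]
  20 → host 5  [load 85/125]
6 hosts opened.

6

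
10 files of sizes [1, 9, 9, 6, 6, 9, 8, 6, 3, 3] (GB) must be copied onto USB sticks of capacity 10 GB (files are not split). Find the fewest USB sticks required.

Total = 9 + 9 + 9 + 8 + 6 + 6 + 6 + 3 + 3 + 1 = 60 GB.
Lower bound: ⌈60/10⌉ = 6 USB sticks.
Also, 7 files each exceed 5 GB, and no two of those can share a USB stick, so at least 7 USB sticks are needed.
A packing using 7 USB sticks:
  USB stick 1: 9 + 1 = 10
  USB stick 2: 9 = 9
  USB stick 3: 9 = 9
  USB stick 4: 8 = 8
  USB stick 5: 6 + 3 = 9
  USB stick 6: 6 + 3 = 9
  USB stick 7: 6 = 6
This matches the lower bound, so 7 is optimal.

7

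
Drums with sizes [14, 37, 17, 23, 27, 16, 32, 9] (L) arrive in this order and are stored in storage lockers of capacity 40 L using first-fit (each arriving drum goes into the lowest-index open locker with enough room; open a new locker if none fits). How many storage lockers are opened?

  14 → locker 1 (new)  [load 14/40]
  37 → locker 2 (new)  [load 37/40]
  17 → locker 1  [load 31/40]
  23 → locker 3 (new)  [load 23/40]
  27 → locker 4 (new)  [load 27/40]
  16 → locker 3  [load 39/40]
  32 → locker 5 (new)  [load 32/40]
  9 → locker 1  [load 40/40]
5 storage lockers opened.

5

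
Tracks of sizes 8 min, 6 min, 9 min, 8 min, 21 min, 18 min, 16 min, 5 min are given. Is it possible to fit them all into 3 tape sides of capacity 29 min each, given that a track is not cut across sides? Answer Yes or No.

No

Total = 91 min; ⌈91/29⌉ = 4.
At least 4 tape sides are required, but only 3 are allowed.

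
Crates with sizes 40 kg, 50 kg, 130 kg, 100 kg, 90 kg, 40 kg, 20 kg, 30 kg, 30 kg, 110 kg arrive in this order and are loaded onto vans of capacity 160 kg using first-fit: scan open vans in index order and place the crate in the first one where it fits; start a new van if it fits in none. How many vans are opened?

5

  40 → van 1 (new)  [load 40/160]
  50 → van 1  [load 90/160]
  130 → van 2 (new)  [load 130/160]
  100 → van 3 (new)  [load 100/160]
  90 → van 4 (new)  [load 90/160]
  40 → van 1  [load 130/160]
  20 → van 1  [load 150/160]
  30 → van 2  [load 160/160]
  30 → van 3  [load 130/160]
  110 → van 5 (new)  [load 110/160]
5 vans opened.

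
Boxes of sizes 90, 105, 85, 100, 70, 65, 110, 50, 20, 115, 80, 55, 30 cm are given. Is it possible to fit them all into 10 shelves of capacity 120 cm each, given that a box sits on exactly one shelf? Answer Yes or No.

A valid assignment using 9 shelves:
  shelf 1: 115 = 115
  shelf 2: 110 = 110
  shelf 3: 105 = 105
  shelf 4: 100 + 20 = 120
  shelf 5: 90 + 30 = 120
  shelf 6: 85 = 85
  shelf 7: 80 = 80
  shelf 8: 70 + 50 = 120
  shelf 9: 65 + 55 = 120
That uses only 9 ≤ 10, so 10 shelves are enough.

Yes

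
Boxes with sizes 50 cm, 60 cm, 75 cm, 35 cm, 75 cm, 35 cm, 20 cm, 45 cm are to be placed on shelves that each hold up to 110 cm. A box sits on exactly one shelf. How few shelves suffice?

Total = 75 + 75 + 60 + 50 + 45 + 35 + 35 + 20 = 395 cm.
Lower bound: ⌈395/110⌉ = 4 shelves.
A packing using 4 shelves:
  shelf 1: 75 + 35 = 110
  shelf 2: 75 + 35 = 110
  shelf 3: 60 + 50 = 110
  shelf 4: 45 + 20 = 65
This matches the lower bound, so 4 is optimal.

4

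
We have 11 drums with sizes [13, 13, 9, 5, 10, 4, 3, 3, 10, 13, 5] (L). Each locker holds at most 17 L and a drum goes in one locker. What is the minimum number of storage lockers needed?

6

Total = 13 + 13 + 13 + 10 + 10 + 9 + 5 + 5 + 4 + 3 + 3 = 88 L.
Lower bound: ⌈88/17⌉ = 6 storage lockers.
A packing using 6 storage lockers:
  locker 1: 13 + 4 = 17
  locker 2: 13 + 3 = 16
  locker 3: 13 + 3 = 16
  locker 4: 10 + 5 = 15
  locker 5: 10 + 5 = 15
  locker 6: 9 = 9
This matches the lower bound, so 6 is optimal.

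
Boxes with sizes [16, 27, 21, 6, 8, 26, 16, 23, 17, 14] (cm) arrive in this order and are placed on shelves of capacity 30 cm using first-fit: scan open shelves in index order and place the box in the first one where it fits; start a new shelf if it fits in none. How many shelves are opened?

  16 → shelf 1 (new)  [load 16/30]
  27 → shelf 2 (new)  [load 27/30]
  21 → shelf 3 (new)  [load 21/30]
  6 → shelf 1  [load 22/30]
  8 → shelf 1  [load 30/30]
  26 → shelf 4 (new)  [load 26/30]
  16 → shelf 5 (new)  [load 16/30]
  23 → shelf 6 (new)  [load 23/30]
  17 → shelf 7 (new)  [load 17/30]
  14 → shelf 5  [load 30/30]
7 shelves opened.

7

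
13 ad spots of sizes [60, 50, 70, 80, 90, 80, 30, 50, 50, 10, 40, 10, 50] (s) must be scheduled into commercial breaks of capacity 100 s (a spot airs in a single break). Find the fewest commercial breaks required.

Total = 90 + 80 + 80 + 70 + 60 + 50 + 50 + 50 + 50 + 40 + 30 + 10 + 10 = 670 s.
Lower bound: ⌈670/100⌉ = 7 commercial breaks.
A packing using 7 commercial breaks:
  break 1: 90 + 10 = 100
  break 2: 80 + 10 = 90
  break 3: 80 = 80
  break 4: 70 + 30 = 100
  break 5: 60 + 40 = 100
  break 6: 50 + 50 = 100
  break 7: 50 + 50 = 100
This matches the lower bound, so 7 is optimal.

7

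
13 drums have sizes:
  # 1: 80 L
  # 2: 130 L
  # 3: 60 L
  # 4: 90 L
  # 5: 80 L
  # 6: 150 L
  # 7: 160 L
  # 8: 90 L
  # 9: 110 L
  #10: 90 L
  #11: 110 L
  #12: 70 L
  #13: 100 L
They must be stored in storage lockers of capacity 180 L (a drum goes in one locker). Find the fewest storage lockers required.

8

Total = 160 + 150 + 130 + 110 + 110 + 100 + 90 + 90 + 90 + 80 + 80 + 70 + 60 = 1320 L.
Lower bound: ⌈1320/180⌉ = 8 storage lockers.
A packing using 8 storage lockers:
  locker 1: 160 = 160
  locker 2: 150 = 150
  locker 3: 130 = 130
  locker 4: 110 + 70 = 180
  locker 5: 110 + 60 = 170
  locker 6: 100 + 80 = 180
  locker 7: 90 + 90 = 180
  locker 8: 90 + 80 = 170
This matches the lower bound, so 8 is optimal.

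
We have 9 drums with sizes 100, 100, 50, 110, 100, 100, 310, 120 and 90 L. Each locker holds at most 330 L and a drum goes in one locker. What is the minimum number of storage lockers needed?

Total = 310 + 120 + 110 + 100 + 100 + 100 + 100 + 90 + 50 = 1080 L.
Lower bound: ⌈1080/330⌉ = 4 storage lockers.
A packing using 4 storage lockers:
  locker 1: 310 = 310
  locker 2: 120 + 110 + 100 = 330
  locker 3: 100 + 100 + 100 = 300
  locker 4: 90 + 50 = 140
This matches the lower bound, so 4 is optimal.

4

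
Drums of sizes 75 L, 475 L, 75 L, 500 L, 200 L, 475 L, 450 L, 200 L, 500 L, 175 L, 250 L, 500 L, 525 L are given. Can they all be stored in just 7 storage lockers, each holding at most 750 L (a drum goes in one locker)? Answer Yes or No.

A valid assignment using 7 storage lockers:
  locker 1: 525 + 200 = 725
  locker 2: 500 + 250 = 750
  locker 3: 500 + 200 = 700
  locker 4: 500 + 175 + 75 = 750
  locker 5: 475 + 75 = 550
  locker 6: 475 = 475
  locker 7: 450 = 450
Every load is within 750 L, so 7 storage lockers suffice.

Yes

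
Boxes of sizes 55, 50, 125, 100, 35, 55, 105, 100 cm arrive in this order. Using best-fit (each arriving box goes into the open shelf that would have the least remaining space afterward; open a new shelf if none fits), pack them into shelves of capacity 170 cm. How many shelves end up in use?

5

  55 → shelf 1 (new)  [load 55/170]
  50 → shelf 1  [load 105/170]
  125 → shelf 2 (new)  [load 125/170]
  100 → shelf 3 (new)  [load 100/170]
  35 → shelf 2  [load 160/170]
  55 → shelf 1  [load 160/170]
  105 → shelf 4 (new)  [load 105/170]
  100 → shelf 5 (new)  [load 100/170]
5 shelves opened.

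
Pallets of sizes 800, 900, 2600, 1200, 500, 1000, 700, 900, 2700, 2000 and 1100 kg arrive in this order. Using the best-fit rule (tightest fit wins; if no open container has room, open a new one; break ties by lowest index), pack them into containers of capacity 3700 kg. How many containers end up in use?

5

  800 → container 1 (new)  [load 800/3700]
  900 → container 1  [load 1700/3700]
  2600 → container 2 (new)  [load 2600/3700]
  1200 → container 1  [load 2900/3700]
  500 → container 1  [load 3400/3700]
  1000 → container 2  [load 3600/3700]
  700 → container 3 (new)  [load 700/3700]
  900 → container 3  [load 1600/3700]
  2700 → container 4 (new)  [load 2700/3700]
  2000 → container 3  [load 3600/3700]
  1100 → container 5 (new)  [load 1100/3700]
5 containers opened.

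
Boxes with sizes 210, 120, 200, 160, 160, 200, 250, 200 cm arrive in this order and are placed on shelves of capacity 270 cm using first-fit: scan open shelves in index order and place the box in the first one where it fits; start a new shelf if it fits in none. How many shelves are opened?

8

  210 → shelf 1 (new)  [load 210/270]
  120 → shelf 2 (new)  [load 120/270]
  200 → shelf 3 (new)  [load 200/270]
  160 → shelf 4 (new)  [load 160/270]
  160 → shelf 5 (new)  [load 160/270]
  200 → shelf 6 (new)  [load 200/270]
  250 → shelf 7 (new)  [load 250/270]
  200 → shelf 8 (new)  [load 200/270]
8 shelves opened.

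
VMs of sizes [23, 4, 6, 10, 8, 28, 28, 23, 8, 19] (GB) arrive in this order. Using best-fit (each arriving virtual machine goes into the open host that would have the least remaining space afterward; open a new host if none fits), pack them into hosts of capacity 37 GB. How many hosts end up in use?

  23 → host 1 (new)  [load 23/37]
  4 → host 1  [load 27/37]
  6 → host 1  [load 33/37]
  10 → host 2 (new)  [load 10/37]
  8 → host 2  [load 18/37]
  28 → host 3 (new)  [load 28/37]
  28 → host 4 (new)  [load 28/37]
  23 → host 5 (new)  [load 23/37]
  8 → host 3  [load 36/37]
  19 → host 2  [load 37/37]
5 hosts opened.

5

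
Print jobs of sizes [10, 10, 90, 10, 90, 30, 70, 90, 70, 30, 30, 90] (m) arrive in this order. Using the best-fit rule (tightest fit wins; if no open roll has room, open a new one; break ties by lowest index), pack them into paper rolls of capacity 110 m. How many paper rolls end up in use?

  10 → roll 1 (new)  [load 10/110]
  10 → roll 1  [load 20/110]
  90 → roll 1  [load 110/110]
  10 → roll 2 (new)  [load 10/110]
  90 → roll 2  [load 100/110]
  30 → roll 3 (new)  [load 30/110]
  70 → roll 3  [load 100/110]
  90 → roll 4 (new)  [load 90/110]
  70 → roll 5 (new)  [load 70/110]
  30 → roll 5  [load 100/110]
  30 → roll 6 (new)  [load 30/110]
  90 → roll 7 (new)  [load 90/110]
7 paper rolls opened.

7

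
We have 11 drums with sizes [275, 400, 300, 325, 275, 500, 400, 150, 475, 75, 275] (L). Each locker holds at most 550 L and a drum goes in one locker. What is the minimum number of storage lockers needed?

Total = 500 + 475 + 400 + 400 + 325 + 300 + 275 + 275 + 275 + 150 + 75 = 3450 L.
Lower bound: ⌈3450/550⌉ = 7 storage lockers.
A packing using 8 storage lockers:
  locker 1: 500 = 500
  locker 2: 475 + 75 = 550
  locker 3: 400 + 150 = 550
  locker 4: 400 = 400
  locker 5: 325 = 325
  locker 6: 300 = 300
  locker 7: 275 + 275 = 550
  locker 8: 275 = 275
No arrangement into 7 storage lockers stays within capacity, so 8 is optimal.

8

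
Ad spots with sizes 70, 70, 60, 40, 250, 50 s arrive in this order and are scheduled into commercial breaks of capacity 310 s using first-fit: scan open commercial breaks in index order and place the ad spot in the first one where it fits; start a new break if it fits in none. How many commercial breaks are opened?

  70 → break 1 (new)  [load 70/310]
  70 → break 1  [load 140/310]
  60 → break 1  [load 200/310]
  40 → break 1  [load 240/310]
  250 → break 2 (new)  [load 250/310]
  50 → break 1  [load 290/310]
2 commercial breaks opened.

2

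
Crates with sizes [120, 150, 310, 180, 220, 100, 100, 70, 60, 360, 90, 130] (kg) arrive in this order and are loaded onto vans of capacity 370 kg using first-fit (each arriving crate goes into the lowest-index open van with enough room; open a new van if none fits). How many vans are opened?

6

  120 → van 1 (new)  [load 120/370]
  150 → van 1  [load 270/370]
  310 → van 2 (new)  [load 310/370]
  180 → van 3 (new)  [load 180/370]
  220 → van 4 (new)  [load 220/370]
  100 → van 1  [load 370/370]
  100 → van 3  [load 280/370]
  70 → van 3  [load 350/370]
  60 → van 2  [load 370/370]
  360 → van 5 (new)  [load 360/370]
  90 → van 4  [load 310/370]
  130 → van 6 (new)  [load 130/370]
6 vans opened.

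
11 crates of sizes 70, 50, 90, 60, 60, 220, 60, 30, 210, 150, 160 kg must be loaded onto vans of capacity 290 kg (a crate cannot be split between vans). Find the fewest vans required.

Total = 220 + 210 + 160 + 150 + 90 + 70 + 60 + 60 + 60 + 50 + 30 = 1160 kg.
Lower bound: ⌈1160/290⌉ = 4 vans.
A packing using 5 vans:
  van 1: 220 + 70 = 290
  van 2: 210 + 60 = 270
  van 3: 160 + 90 + 30 = 280
  van 4: 150 + 60 + 60 = 270
  van 5: 50 = 50
No arrangement into 4 vans stays within capacity, so 5 is optimal.

5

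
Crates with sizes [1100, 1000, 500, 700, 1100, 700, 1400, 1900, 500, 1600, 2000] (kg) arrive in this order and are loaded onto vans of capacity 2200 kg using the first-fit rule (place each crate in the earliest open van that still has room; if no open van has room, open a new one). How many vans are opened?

7

  1100 → van 1 (new)  [load 1100/2200]
  1000 → van 1  [load 2100/2200]
  500 → van 2 (new)  [load 500/2200]
  700 → van 2  [load 1200/2200]
  1100 → van 3 (new)  [load 1100/2200]
  700 → van 2  [load 1900/2200]
  1400 → van 4 (new)  [load 1400/2200]
  1900 → van 5 (new)  [load 1900/2200]
  500 → van 3  [load 1600/2200]
  1600 → van 6 (new)  [load 1600/2200]
  2000 → van 7 (new)  [load 2000/2200]
7 vans opened.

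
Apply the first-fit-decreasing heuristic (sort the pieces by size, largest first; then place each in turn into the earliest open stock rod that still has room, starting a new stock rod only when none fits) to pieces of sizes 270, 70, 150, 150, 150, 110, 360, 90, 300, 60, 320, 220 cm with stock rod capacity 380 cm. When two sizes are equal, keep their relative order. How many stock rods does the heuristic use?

7

Sorted descending: 360, 320, 300, 270, 220, 150, 150, 150, 110, 90, 70, 60.
  360 → stock rod 1 (new)  [load 360/380]
  320 → stock rod 2 (new)  [load 320/380]
  300 → stock rod 3 (new)  [load 300/380]
  270 → stock rod 4 (new)  [load 270/380]
  220 → stock rod 5 (new)  [load 220/380]
  150 → stock rod 5  [load 370/380]
  150 → stock rod 6 (new)  [load 150/380]
  150 → stock rod 6  [load 300/380]
  110 → stock rod 4  [load 380/380]
  90 → stock rod 7 (new)  [load 90/380]
  70 → stock rod 3  [load 370/380]
  60 → stock rod 2  [load 380/380]
7 stock rods opened.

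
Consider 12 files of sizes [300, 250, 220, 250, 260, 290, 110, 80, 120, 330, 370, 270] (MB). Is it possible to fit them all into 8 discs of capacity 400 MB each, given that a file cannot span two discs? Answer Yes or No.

No

Total = 2850 MB; ⌈2850/400⌉ = 8.
9 files each exceed half the capacity and cannot share a disc, forcing at least 9 discs.
At least 9 discs are required, but only 8 are allowed.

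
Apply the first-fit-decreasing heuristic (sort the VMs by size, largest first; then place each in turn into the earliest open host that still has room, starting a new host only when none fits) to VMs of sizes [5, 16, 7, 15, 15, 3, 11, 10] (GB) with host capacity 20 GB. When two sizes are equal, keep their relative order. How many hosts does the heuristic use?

5

Sorted descending: 16, 15, 15, 11, 10, 7, 5, 3.
  16 → host 1 (new)  [load 16/20]
  15 → host 2 (new)  [load 15/20]
  15 → host 3 (new)  [load 15/20]
  11 → host 4 (new)  [load 11/20]
  10 → host 5 (new)  [load 10/20]
  7 → host 4  [load 18/20]
  5 → host 2  [load 20/20]
  3 → host 1  [load 19/20]
5 hosts opened.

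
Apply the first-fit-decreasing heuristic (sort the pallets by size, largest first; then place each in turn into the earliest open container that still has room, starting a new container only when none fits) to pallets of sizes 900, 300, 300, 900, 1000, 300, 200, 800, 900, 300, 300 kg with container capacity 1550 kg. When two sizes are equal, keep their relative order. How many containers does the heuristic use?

Sorted descending: 1000, 900, 900, 900, 800, 300, 300, 300, 300, 300, 200.
  1000 → container 1 (new)  [load 1000/1550]
  900 → container 2 (new)  [load 900/1550]
  900 → container 3 (new)  [load 900/1550]
  900 → container 4 (new)  [load 900/1550]
  800 → container 5 (new)  [load 800/1550]
  300 → container 1  [load 1300/1550]
  300 → container 2  [load 1200/1550]
  300 → container 2  [load 1500/1550]
  300 → container 3  [load 1200/1550]
  300 → container 3  [load 1500/1550]
  200 → container 1  [load 1500/1550]
5 containers opened.

5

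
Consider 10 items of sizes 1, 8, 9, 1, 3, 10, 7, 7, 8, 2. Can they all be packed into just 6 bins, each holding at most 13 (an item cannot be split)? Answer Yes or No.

A valid assignment using 6 bins:
  bin 1: 10 + 3 = 13
  bin 2: 9 + 2 + 1 + 1 = 13
  bin 3: 8 = 8
  bin 4: 8 = 8
  bin 5: 7 = 7
  bin 6: 7 = 7
Every load is within 13, so 6 bins suffice.

Yes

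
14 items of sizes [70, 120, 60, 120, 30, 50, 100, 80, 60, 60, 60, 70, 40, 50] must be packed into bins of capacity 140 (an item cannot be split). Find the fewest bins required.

Total = 120 + 120 + 100 + 80 + 70 + 70 + 60 + 60 + 60 + 60 + 50 + 50 + 40 + 30 = 970.
Lower bound: ⌈970/140⌉ = 7 bins.
A packing using 8 bins:
  bin 1: 120 = 120
  bin 2: 120 = 120
  bin 3: 100 + 40 = 140
  bin 4: 80 + 60 = 140
  bin 5: 70 + 70 = 140
  bin 6: 60 + 60 = 120
  bin 7: 60 + 50 + 30 = 140
  bin 8: 50 = 50
No arrangement into 7 bins stays within capacity, so 8 is optimal.

8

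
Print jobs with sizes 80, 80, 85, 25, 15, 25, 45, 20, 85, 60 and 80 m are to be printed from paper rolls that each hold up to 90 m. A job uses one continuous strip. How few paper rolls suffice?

Total = 85 + 85 + 80 + 80 + 80 + 60 + 45 + 25 + 25 + 20 + 15 = 600 m.
Lower bound: ⌈600/90⌉ = 7 paper rolls.
A packing using 8 paper rolls:
  roll 1: 85 = 85
  roll 2: 85 = 85
  roll 3: 80 = 80
  roll 4: 80 = 80
  roll 5: 80 = 80
  roll 6: 60 + 25 = 85
  roll 7: 45 + 25 + 20 = 90
  roll 8: 15 = 15
No arrangement into 7 paper rolls stays within capacity, so 8 is optimal.

8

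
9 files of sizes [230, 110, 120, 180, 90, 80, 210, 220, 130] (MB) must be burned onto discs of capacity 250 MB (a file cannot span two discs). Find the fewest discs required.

Total = 230 + 220 + 210 + 180 + 130 + 120 + 110 + 90 + 80 = 1370 MB.
Lower bound: ⌈1370/250⌉ = 6 discs.
A packing using 7 discs:
  disc 1: 230 = 230
  disc 2: 220 = 220
  disc 3: 210 = 210
  disc 4: 180 = 180
  disc 5: 130 + 120 = 250
  disc 6: 110 + 90 = 200
  disc 7: 80 = 80
No arrangement into 6 discs stays within capacity, so 7 is optimal.

7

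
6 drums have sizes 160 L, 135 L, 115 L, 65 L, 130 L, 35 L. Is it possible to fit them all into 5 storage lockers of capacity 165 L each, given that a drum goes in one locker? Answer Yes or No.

Yes

A valid assignment using 5 storage lockers:
  locker 1: 160 = 160
  locker 2: 135 = 135
  locker 3: 130 + 35 = 165
  locker 4: 115 = 115
  locker 5: 65 = 65
Every load is within 165 L, so 5 storage lockers suffice.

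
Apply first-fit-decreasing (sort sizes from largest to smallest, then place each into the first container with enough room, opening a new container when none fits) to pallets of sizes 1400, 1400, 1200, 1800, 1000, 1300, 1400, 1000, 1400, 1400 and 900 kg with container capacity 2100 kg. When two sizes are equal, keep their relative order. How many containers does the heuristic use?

Sorted descending: 1800, 1400, 1400, 1400, 1400, 1400, 1300, 1200, 1000, 1000, 900.
  1800 → container 1 (new)  [load 1800/2100]
  1400 → container 2 (new)  [load 1400/2100]
  1400 → container 3 (new)  [load 1400/2100]
  1400 → container 4 (new)  [load 1400/2100]
  1400 → container 5 (new)  [load 1400/2100]
  1400 → container 6 (new)  [load 1400/2100]
  1300 → container 7 (new)  [load 1300/2100]
  1200 → container 8 (new)  [load 1200/2100]
  1000 → container 9 (new)  [load 1000/2100]
  1000 → container 9  [load 2000/2100]
  900 → container 8  [load 2100/2100]
9 containers opened.

9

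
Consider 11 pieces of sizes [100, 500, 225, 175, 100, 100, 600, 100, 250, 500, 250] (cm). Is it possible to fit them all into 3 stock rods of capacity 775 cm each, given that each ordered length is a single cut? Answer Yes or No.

Total = 2900 cm; ⌈2900/775⌉ = 4.
At least 4 stock rods are required, but only 3 are allowed.

No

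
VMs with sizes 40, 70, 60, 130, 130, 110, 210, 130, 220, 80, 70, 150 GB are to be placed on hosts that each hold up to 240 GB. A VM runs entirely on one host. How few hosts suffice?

Total = 220 + 210 + 150 + 130 + 130 + 130 + 110 + 80 + 70 + 70 + 60 + 40 = 1400 GB.
Lower bound: ⌈1400/240⌉ = 6 hosts.
A packing using 7 hosts:
  host 1: 220 = 220
  host 2: 210 = 210
  host 3: 150 + 80 = 230
  host 4: 130 + 110 = 240
  host 5: 130 + 70 + 40 = 240
  host 6: 130 + 70 = 200
  host 7: 60 = 60
No arrangement into 6 hosts stays within capacity, so 7 is optimal.

7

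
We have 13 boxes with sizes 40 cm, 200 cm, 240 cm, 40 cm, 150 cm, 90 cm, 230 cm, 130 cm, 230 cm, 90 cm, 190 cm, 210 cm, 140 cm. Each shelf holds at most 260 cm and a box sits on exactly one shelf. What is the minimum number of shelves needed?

Total = 240 + 230 + 230 + 210 + 200 + 190 + 150 + 140 + 130 + 90 + 90 + 40 + 40 = 1980 cm.
Lower bound: ⌈1980/260⌉ = 8 shelves.
A packing using 9 shelves:
  shelf 1: 240 = 240
  shelf 2: 230 = 230
  shelf 3: 230 = 230
  shelf 4: 210 + 40 = 250
  shelf 5: 200 + 40 = 240
  shelf 6: 190 = 190
  shelf 7: 150 + 90 = 240
  shelf 8: 140 + 90 = 230
  shelf 9: 130 = 130
No arrangement into 8 shelves stays within capacity, so 9 is optimal.

9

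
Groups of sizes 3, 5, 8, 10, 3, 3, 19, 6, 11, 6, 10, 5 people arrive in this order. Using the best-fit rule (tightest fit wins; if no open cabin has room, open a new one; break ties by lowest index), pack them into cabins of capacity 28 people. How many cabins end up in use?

  3 → cabin 1 (new)  [load 3/28]
  5 → cabin 1  [load 8/28]
  8 → cabin 1  [load 16/28]
  10 → cabin 1  [load 26/28]
  3 → cabin 2 (new)  [load 3/28]
  3 → cabin 2  [load 6/28]
  19 → cabin 2  [load 25/28]
  6 → cabin 3 (new)  [load 6/28]
  11 → cabin 3  [load 17/28]
  6 → cabin 3  [load 23/28]
  10 → cabin 4 (new)  [load 10/28]
  5 → cabin 3  [load 28/28]
4 cabins opened.

4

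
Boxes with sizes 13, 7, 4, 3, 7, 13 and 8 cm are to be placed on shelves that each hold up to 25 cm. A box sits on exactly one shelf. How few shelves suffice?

3

Total = 13 + 13 + 8 + 7 + 7 + 4 + 3 = 55 cm.
Lower bound: ⌈55/25⌉ = 3 shelves.
A packing using 3 shelves:
  shelf 1: 13 + 8 + 4 = 25
  shelf 2: 13 + 7 + 3 = 23
  shelf 3: 7 = 7
This matches the lower bound, so 3 is optimal.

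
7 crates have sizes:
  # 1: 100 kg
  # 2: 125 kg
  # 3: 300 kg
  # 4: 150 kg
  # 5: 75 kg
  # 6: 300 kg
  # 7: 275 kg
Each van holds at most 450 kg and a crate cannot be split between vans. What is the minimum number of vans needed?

3

Total = 300 + 300 + 275 + 150 + 125 + 100 + 75 = 1325 kg.
Lower bound: ⌈1325/450⌉ = 3 vans.
A packing using 3 vans:
  van 1: 300 + 150 = 450
  van 2: 300 + 125 = 425
  van 3: 275 + 100 + 75 = 450
This matches the lower bound, so 3 is optimal.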